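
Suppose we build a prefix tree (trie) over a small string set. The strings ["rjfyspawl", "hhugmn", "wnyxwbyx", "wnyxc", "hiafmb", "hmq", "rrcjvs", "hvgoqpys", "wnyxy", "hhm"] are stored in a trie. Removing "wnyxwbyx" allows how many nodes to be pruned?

Walk "wnyxwbyx" from the leaf back toward the root, removing each node that no remaining word uses.
The suffix "wbyx" (4 nodes) is used only by "wnyxwbyx"; the node for "wnyx" still has the child "c", so pruning stops there.
Nodes removed: 4

4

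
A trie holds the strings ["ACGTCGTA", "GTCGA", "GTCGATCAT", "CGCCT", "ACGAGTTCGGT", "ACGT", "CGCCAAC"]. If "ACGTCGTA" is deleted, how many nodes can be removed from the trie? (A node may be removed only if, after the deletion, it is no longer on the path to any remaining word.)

4

Walk "ACGTCGTA" from the leaf back toward the root, removing each node that no remaining word uses.
The suffix "CGTA" (4 nodes) is used only by "ACGTCGTA"; "ACGT" is itself a stored word, so pruning stops there.
Nodes removed: 4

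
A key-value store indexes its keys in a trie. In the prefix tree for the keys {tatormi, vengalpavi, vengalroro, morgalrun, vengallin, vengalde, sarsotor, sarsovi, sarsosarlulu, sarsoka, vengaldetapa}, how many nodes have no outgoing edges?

10

A leaf is a node with no children — equivalently, the end of a word that is not a proper prefix of any other stored word.
Those words: "morgalrun", "sarsoka", "sarsosarlulu", "sarsotor", "sarsovi", "tatormi", "vengaldetapa", "vengallin", "vengalpavi", "vengalroro"
Leaf count: 10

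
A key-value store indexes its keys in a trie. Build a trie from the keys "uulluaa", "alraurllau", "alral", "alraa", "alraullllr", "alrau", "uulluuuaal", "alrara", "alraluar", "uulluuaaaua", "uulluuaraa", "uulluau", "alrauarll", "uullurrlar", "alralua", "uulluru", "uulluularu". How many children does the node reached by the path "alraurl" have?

1

The children of the "alraurl" node are the distinct next characters among strings starting with "alraurl".
Characters that immediately follow "alraurl" among the stored strings: {l}.
That node has 1 child edge.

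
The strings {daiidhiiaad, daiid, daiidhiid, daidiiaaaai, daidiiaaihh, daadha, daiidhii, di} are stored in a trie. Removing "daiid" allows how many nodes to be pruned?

0

Walk "daiid" from the leaf back toward the root, removing each node that no remaining word uses.
Every node on "daiid" is still needed (e.g. by "daiidhiiaad"), so nothing is freed.
Nodes removed: 0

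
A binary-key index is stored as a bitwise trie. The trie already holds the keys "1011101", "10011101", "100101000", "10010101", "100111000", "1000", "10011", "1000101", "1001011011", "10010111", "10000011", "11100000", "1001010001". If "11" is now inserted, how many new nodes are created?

0

Every character of "11" already lies on an existing path (it is a prefix of some stored word).
No new nodes are needed: 0.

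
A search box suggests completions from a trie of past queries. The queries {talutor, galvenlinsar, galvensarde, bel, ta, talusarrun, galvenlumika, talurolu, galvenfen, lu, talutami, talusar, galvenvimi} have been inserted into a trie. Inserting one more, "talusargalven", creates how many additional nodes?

"talusar" is already a path in the trie; the remaining "galven" must be added.
New nodes needed: |"talusargalven"| − 7 = 13 − 7 = 6.

6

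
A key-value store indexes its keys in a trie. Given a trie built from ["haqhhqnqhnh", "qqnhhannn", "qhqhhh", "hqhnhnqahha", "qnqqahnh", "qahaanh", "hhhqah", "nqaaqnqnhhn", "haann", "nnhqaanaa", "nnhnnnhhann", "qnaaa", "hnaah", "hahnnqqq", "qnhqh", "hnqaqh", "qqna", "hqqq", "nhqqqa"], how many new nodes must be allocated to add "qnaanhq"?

3

Walking "qnaanhq" from the root, the first 4 characters ("qnaa") follow existing edges; "n" is the first miss.
So 7 − 4 = 3 new nodes.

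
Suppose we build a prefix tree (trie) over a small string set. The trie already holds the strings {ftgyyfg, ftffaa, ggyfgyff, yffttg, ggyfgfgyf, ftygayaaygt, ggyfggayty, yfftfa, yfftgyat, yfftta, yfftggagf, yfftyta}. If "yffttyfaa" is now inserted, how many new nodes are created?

4

The longest prefix of "yffttyfaa" already in the trie is "yfftt" (length 5).
Each of the 4 remaining characters creates one node.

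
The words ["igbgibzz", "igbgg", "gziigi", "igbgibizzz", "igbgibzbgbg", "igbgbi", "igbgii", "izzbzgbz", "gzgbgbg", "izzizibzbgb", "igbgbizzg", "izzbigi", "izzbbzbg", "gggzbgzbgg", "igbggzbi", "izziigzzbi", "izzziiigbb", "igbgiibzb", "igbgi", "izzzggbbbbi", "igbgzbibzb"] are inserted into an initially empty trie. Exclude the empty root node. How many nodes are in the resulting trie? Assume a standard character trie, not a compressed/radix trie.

For each word, the new-node count is its length minus the longest prefix already in the trie:
  "igbgibzz" → 8 new (i, g, b, g, i, b, z, z)
  "igbgg" → prefix "igbg" already present; 1 new (g)
  "gziigi" → 6 new (g, z, i, i, g, i)
  "igbgibizzz" → prefix "igbgib" already present; 4 new (i, z, z, z)
  "igbgibzbgbg" → prefix "igbgibz" already present; 4 new (b, g, b, g)
  "igbgbi" → prefix "igbg" already present; 2 new (b, i)
  "igbgii" → prefix "igbgi" already present; 1 new (i)
  "izzbzgbz" → prefix "i" already present; 7 new (z, z, b, z, g, b, z)
  "gzgbgbg" → prefix "gz" already present; 5 new (g, b, g, b, g)
  "izzizibzbgb" → prefix "izz" already present; 8 new (i, z, i, b, z, b, g, b)
  "igbgbizzg" → prefix "igbgbi" already present; 3 new (z, z, g)
  "izzbigi" → prefix "izzb" already present; 3 new (i, g, i)
  "izzbbzbg" → prefix "izzb" already present; 4 new (b, z, b, g)
  "gggzbgzbgg" → prefix "g" already present; 9 new (g, g, z, b, g, z, b, g, g)
  "igbggzbi" → prefix "igbgg" already present; 3 new (z, b, i)
  "izziigzzbi" → prefix "izzi" already present; 6 new (i, g, z, z, b, i)
  "izzziiigbb" → prefix "izz" already present; 7 new (z, i, i, i, g, b, b)
  "igbgiibzb" → prefix "igbgii" already present; 3 new (b, z, b)
  "igbgi" → prefix "igbgi" already present; 0 new (none)
  "izzzggbbbbi" → prefix "izzz" already present; 7 new (g, g, b, b, b, b, i)
  "igbgzbibzb" → prefix "igbg" already present; 6 new (z, b, i, b, z, b)
Total nodes = 8 + 1 + 6 + 4 + 4 + 2 + 1 + 7 + 5 + 8 + 3 + 3 + 4 + 9 + 3 + 6 + 7 + 3 + 0 + 7 + 6 = 97

97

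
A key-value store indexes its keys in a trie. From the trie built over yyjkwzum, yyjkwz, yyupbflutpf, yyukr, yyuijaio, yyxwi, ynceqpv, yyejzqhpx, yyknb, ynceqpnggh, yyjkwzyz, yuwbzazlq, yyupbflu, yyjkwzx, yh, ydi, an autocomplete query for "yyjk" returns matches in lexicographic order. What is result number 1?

Words with prefix "yyjk", in lexicographic order: "yyjkwz", "yyjkwzum", "yyjkwzx", "yyjkwzyz"
The 1st is yyjkwz.

yyjkwz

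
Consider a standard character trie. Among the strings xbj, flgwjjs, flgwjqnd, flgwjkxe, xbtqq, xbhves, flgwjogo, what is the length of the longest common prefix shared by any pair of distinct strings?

The deepest shared node is where two words last agree before diverging.
"flgwjjs" and "flgwjkxe" agree on "flgwj" (5 characters) before diverging; nothing deeper is shared.
Longest shared-prefix length: 5

5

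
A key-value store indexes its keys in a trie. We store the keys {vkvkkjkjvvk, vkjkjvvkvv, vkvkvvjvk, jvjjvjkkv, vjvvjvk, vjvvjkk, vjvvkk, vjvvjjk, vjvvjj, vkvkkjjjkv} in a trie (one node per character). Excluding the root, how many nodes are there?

Trace insertions, counting only characters that open a new branch:
  "vkvkkjkjvvk" → 11 new (v, k, v, k, k, j, k, j, v, v, k)
  "vkjkjvvkvv" → prefix "vk" already present; 8 new (j, k, j, v, v, k, v, v)
  "vkvkvvjvk" → prefix "vkvk" already present; 5 new (v, v, j, v, k)
  "jvjjvjkkv" → 9 new (j, v, j, j, v, j, k, k, v)
  "vjvvjvk" → prefix "v" already present; 6 new (j, v, v, j, v, k)
  "vjvvjkk" → prefix "vjvvj" already present; 2 new (k, k)
  "vjvvkk" → prefix "vjvv" already present; 2 new (k, k)
  "vjvvjjk" → prefix "vjvvj" already present; 2 new (j, k)
  "vjvvjj" → prefix "vjvvjj" already present; 0 new (none)
  "vkvkkjjjkv" → prefix "vkvkkj" already present; 4 new (j, j, k, v)
Total nodes = 11 + 8 + 5 + 9 + 6 + 2 + 2 + 2 + 0 + 4 = 49

49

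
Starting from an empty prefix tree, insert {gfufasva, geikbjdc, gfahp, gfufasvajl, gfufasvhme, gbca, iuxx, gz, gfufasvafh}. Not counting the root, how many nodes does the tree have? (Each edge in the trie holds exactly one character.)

33

Insert word by word; a character creates a node only if that edge doesn't already exist:
  "gfufasva" → 8 new (g, f, u, f, a, s, v, a)
  "geikbjdc" → prefix "g" already present; 7 new (e, i, k, b, j, d, c)
  "gfahp" → prefix "gf" already present; 3 new (a, h, p)
  "gfufasvajl" → prefix "gfufasva" already present; 2 new (j, l)
  "gfufasvhme" → prefix "gfufasv" already present; 3 new (h, m, e)
  "gbca" → prefix "g" already present; 3 new (b, c, a)
  "iuxx" → 4 new (i, u, x, x)
  "gz" → prefix "g" already present; 1 new (z)
  "gfufasvafh" → prefix "gfufasva" already present; 2 new (f, h)
Total nodes = 8 + 7 + 3 + 2 + 3 + 3 + 4 + 1 + 2 = 33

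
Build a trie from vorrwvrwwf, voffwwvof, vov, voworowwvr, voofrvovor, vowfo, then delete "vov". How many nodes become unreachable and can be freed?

1

A node on "vov"'s path can go only if nothing else ends at it or branches off below it.
The suffix "v" (1 node) is used only by "vov"; the node for "vo" still has the child "r", so pruning stops there.
Nodes removed: 1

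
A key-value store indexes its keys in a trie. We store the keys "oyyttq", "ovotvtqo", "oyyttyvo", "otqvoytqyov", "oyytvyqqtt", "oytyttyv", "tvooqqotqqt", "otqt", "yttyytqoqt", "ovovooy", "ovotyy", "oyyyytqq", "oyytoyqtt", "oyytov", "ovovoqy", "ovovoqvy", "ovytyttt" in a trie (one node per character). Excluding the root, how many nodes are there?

87

Insert word by word; a character creates a node only if that edge doesn't already exist:
  "oyyttq" → 6 new (o, y, y, t, t, q)
  "ovotvtqo" → prefix "o" already present; 7 new (v, o, t, v, t, q, o)
  "oyyttyvo" → prefix "oyytt" already present; 3 new (y, v, o)
  "otqvoytqyov" → prefix "o" already present; 10 new (t, q, v, o, y, t, q, y, o, v)
  "oyytvyqqtt" → prefix "oyyt" already present; 6 new (v, y, q, q, t, t)
  "oytyttyv" → prefix "oy" already present; 6 new (t, y, t, t, y, v)
  "tvooqqotqqt" → 11 new (t, v, o, o, q, q, o, t, q, q, t)
  "otqt" → prefix "otq" already present; 1 new (t)
  "yttyytqoqt" → 10 new (y, t, t, y, y, t, q, o, q, t)
  "ovovooy" → prefix "ovo" already present; 4 new (v, o, o, y)
  "ovotyy" → prefix "ovot" already present; 2 new (y, y)
  "oyyyytqq" → prefix "oyy" already present; 5 new (y, y, t, q, q)
  "oyytoyqtt" → prefix "oyyt" already present; 5 new (o, y, q, t, t)
  "oyytov" → prefix "oyyto" already present; 1 new (v)
  "ovovoqy" → prefix "ovovo" already present; 2 new (q, y)
  "ovovoqvy" → prefix "ovovoq" already present; 2 new (v, y)
  "ovytyttt" → prefix "ov" already present; 6 new (y, t, y, t, t, t)
Total nodes = 6 + 7 + 3 + 10 + 6 + 6 + 11 + 1 + 10 + 4 + 2 + 5 + 5 + 1 + 2 + 2 + 6 = 87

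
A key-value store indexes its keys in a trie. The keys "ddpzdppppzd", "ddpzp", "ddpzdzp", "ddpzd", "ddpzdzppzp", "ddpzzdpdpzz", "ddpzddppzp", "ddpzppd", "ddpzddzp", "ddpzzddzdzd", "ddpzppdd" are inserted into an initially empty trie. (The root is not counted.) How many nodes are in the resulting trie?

39

Insert word by word; a character creates a node only if that edge doesn't already exist:
  "ddpzdppppzd" → 11 new (d, d, p, z, d, p, p, p, p, z, d)
  "ddpzp" → prefix "ddpz" already present; 1 new (p)
  "ddpzdzp" → prefix "ddpzd" already present; 2 new (z, p)
  "ddpzd" → prefix "ddpzd" already present; 0 new (none)
  "ddpzdzppzp" → prefix "ddpzdzp" already present; 3 new (p, z, p)
  "ddpzzdpdpzz" → prefix "ddpz" already present; 7 new (z, d, p, d, p, z, z)
  "ddpzddppzp" → prefix "ddpzd" already present; 5 new (d, p, p, z, p)
  "ddpzppd" → prefix "ddpzp" already present; 2 new (p, d)
  "ddpzddzp" → prefix "ddpzdd" already present; 2 new (z, p)
  "ddpzzddzdzd" → prefix "ddpzzd" already present; 5 new (d, z, d, z, d)
  "ddpzppdd" → prefix "ddpzppd" already present; 1 new (d)
Total nodes = 11 + 1 + 2 + 0 + 3 + 7 + 5 + 2 + 2 + 5 + 1 = 39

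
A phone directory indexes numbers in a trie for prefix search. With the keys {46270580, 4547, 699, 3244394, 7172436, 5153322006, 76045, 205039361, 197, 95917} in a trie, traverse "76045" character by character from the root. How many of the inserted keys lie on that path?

Traverse "76045" character by character; count nodes along the way that are marked as word ends.
Prefixes of the query that are stored words: "76045"
Count: 1

1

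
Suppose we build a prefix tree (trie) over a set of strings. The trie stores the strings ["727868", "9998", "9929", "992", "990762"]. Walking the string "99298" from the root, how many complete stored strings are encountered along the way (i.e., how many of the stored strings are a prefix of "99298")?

Traverse "99298" character by character; count nodes along the way that are marked as word ends.
Prefixes of the query that are stored words: "992", "9929"
Count: 2

2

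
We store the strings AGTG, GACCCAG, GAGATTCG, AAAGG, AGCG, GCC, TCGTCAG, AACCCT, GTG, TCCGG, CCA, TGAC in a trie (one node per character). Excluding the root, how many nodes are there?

For each word, the new-node count is its length minus the longest prefix already in the trie:
  "AGTG" → 4 new (A, G, T, G)
  "GACCCAG" → 7 new (G, A, C, C, C, A, G)
  "GAGATTCG" → prefix "GA" already present; 6 new (G, A, T, T, C, G)
  "AAAGG" → prefix "A" already present; 4 new (A, A, G, G)
  "AGCG" → prefix "AG" already present; 2 new (C, G)
  "GCC" → prefix "G" already present; 2 new (C, C)
  "TCGTCAG" → 7 new (T, C, G, T, C, A, G)
  "AACCCT" → prefix "AA" already present; 4 new (C, C, C, T)
  "GTG" → prefix "G" already present; 2 new (T, G)
  "TCCGG" → prefix "TC" already present; 3 new (C, G, G)
  "CCA" → 3 new (C, C, A)
  "TGAC" → prefix "T" already present; 3 new (G, A, C)
Total nodes = 4 + 7 + 6 + 4 + 2 + 2 + 7 + 4 + 2 + 3 + 3 + 3 = 47

47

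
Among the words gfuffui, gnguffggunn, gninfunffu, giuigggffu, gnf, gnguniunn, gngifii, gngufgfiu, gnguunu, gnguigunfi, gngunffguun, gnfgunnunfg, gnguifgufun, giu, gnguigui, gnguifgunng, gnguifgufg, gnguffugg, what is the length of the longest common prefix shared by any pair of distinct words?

Look for the deepest trie node that still has at least two words in its subtree.
"gnguifgufg" and "gnguifgufun" agree on "gnguifguf" (9 characters) before diverging; nothing deeper is shared.
Longest shared-prefix length: 9

9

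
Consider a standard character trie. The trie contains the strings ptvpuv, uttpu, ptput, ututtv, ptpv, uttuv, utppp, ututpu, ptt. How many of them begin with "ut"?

5

Walk to "ut"; the words in its subtree are exactly those with that prefix.
Matches: "utppp", "uttpu", "uttuv", "ututpu", "ututtv"
Count: 5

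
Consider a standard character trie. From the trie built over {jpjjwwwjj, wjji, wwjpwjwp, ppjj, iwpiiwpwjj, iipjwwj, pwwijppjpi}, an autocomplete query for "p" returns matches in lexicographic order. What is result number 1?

ppjj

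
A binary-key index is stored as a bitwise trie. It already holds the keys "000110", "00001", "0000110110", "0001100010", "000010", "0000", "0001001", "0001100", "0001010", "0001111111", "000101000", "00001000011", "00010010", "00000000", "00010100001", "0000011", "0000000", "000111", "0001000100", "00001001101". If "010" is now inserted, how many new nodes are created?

"0" is already a path in the trie; the remaining "10" must be added.
New nodes needed: |"010"| − 1 = 3 − 1 = 2.

2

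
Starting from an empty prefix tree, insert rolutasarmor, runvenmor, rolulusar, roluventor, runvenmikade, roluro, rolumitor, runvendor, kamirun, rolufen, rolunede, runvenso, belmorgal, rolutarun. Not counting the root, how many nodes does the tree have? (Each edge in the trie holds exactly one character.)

74

Trace insertions, counting only characters that open a new branch:
  "rolutasarmor" → 12 new (r, o, l, u, t, a, s, a, r, m, o, r)
  "runvenmor" → prefix "r" already present; 8 new (u, n, v, e, n, m, o, r)
  "rolulusar" → prefix "rolu" already present; 5 new (l, u, s, a, r)
  "roluventor" → prefix "rolu" already present; 6 new (v, e, n, t, o, r)
  "runvenmikade" → prefix "runvenm" already present; 5 new (i, k, a, d, e)
  "roluro" → prefix "rolu" already present; 2 new (r, o)
  "rolumitor" → prefix "rolu" already present; 5 new (m, i, t, o, r)
  "runvendor" → prefix "runven" already present; 3 new (d, o, r)
  "kamirun" → 7 new (k, a, m, i, r, u, n)
  "rolufen" → prefix "rolu" already present; 3 new (f, e, n)
  "rolunede" → prefix "rolu" already present; 4 new (n, e, d, e)
  "runvenso" → prefix "runven" already present; 2 new (s, o)
  "belmorgal" → 9 new (b, e, l, m, o, r, g, a, l)
  "rolutarun" → prefix "roluta" already present; 3 new (r, u, n)
Total nodes = 12 + 8 + 5 + 6 + 5 + 2 + 5 + 3 + 7 + 3 + 4 + 2 + 9 + 3 = 74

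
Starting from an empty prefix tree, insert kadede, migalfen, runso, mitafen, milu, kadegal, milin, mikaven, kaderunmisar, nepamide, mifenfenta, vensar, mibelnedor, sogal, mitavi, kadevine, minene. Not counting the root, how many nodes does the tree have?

Insert word by word; a character creates a node only if that edge doesn't already exist:
  "kadede" → 6 new (k, a, d, e, d, e)
  "migalfen" → 8 new (m, i, g, a, l, f, e, n)
  "runso" → 5 new (r, u, n, s, o)
  "mitafen" → prefix "mi" already present; 5 new (t, a, f, e, n)
  "milu" → prefix "mi" already present; 2 new (l, u)
  "kadegal" → prefix "kade" already present; 3 new (g, a, l)
  "milin" → prefix "mil" already present; 2 new (i, n)
  "mikaven" → prefix "mi" already present; 5 new (k, a, v, e, n)
  "kaderunmisar" → prefix "kade" already present; 8 new (r, u, n, m, i, s, a, r)
  "nepamide" → 8 new (n, e, p, a, m, i, d, e)
  "mifenfenta" → prefix "mi" already present; 8 new (f, e, n, f, e, n, t, a)
  "vensar" → 6 new (v, e, n, s, a, r)
  "mibelnedor" → prefix "mi" already present; 8 new (b, e, l, n, e, d, o, r)
  "sogal" → 5 new (s, o, g, a, l)
  "mitavi" → prefix "mita" already present; 2 new (v, i)
  "kadevine" → prefix "kade" already present; 4 new (v, i, n, e)
  "minene" → prefix "mi" already present; 4 new (n, e, n, e)
Total nodes = 6 + 8 + 5 + 5 + 2 + 3 + 2 + 5 + 8 + 8 + 8 + 6 + 8 + 5 + 2 + 4 + 4 = 89

89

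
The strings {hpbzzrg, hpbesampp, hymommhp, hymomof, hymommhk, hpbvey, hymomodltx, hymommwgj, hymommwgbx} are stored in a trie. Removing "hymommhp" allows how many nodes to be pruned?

1

Walk "hymommhp" from the leaf back toward the root, removing each node that no remaining word uses.
The suffix "p" (1 node) is used only by "hymommhp"; the node for "hymommh" still has the child "k", so pruning stops there.
Nodes removed: 1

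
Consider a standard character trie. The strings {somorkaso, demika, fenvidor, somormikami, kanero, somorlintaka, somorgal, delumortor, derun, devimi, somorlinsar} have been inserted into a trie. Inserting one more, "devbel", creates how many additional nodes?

The longest prefix of "devbel" already in the trie is "dev" (length 3).
So 6 − 3 = 3 new nodes.

3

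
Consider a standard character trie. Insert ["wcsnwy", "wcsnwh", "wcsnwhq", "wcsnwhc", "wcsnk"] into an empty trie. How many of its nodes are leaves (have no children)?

A leaf is a node with no children — equivalently, the end of a word that is not a proper prefix of any other stored word.
Those words: "wcsnk", "wcsnwhc", "wcsnwhq", "wcsnwy"
Leaf count: 4

4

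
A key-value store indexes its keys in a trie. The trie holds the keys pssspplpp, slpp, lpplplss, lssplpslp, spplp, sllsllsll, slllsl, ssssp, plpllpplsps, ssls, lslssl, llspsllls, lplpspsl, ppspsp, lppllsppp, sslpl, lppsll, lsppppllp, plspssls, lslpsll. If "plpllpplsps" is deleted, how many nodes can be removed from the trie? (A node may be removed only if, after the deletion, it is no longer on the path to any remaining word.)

After clearing the end-marker at "plpllpplsps", prune upward until reaching a node still needed by another word.
The suffix "pllpplsps" (9 nodes) is used only by "plpllpplsps"; the node for "pl" still has the child "s", so pruning stops there.
Nodes removed: 9

9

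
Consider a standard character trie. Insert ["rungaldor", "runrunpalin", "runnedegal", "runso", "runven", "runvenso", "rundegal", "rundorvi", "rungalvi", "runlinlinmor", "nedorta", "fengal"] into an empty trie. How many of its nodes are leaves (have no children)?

11

A leaf is a node with no children — equivalently, the end of a word that is not a proper prefix of any other stored word.
Those words: "fengal", "nedorta", "rundegal", "rundorvi", "rungaldor", "rungalvi", "runlinlinmor", "runnedegal", "runrunpalin", "runso", "runvenso"
Leaf count: 11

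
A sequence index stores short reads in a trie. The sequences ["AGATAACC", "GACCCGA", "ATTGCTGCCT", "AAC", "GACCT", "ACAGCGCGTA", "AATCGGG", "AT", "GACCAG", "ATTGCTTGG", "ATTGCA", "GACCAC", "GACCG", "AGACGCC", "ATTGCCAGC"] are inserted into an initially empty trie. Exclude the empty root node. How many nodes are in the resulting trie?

57

Trace insertions, counting only characters that open a new branch:
  "AGATAACC" → 8 new (A, G, A, T, A, A, C, C)
  "GACCCGA" → 7 new (G, A, C, C, C, G, A)
  "ATTGCTGCCT" → prefix "A" already present; 9 new (T, T, G, C, T, G, C, C, T)
  "AAC" → prefix "A" already present; 2 new (A, C)
  "GACCT" → prefix "GACC" already present; 1 new (T)
  "ACAGCGCGTA" → prefix "A" already present; 9 new (C, A, G, C, G, C, G, T, A)
  "AATCGGG" → prefix "AA" already present; 5 new (T, C, G, G, G)
  "AT" → prefix "AT" already present; 0 new (none)
  "GACCAG" → prefix "GACC" already present; 2 new (A, G)
  "ATTGCTTGG" → prefix "ATTGCT" already present; 3 new (T, G, G)
  "ATTGCA" → prefix "ATTGC" already present; 1 new (A)
  "GACCAC" → prefix "GACCA" already present; 1 new (C)
  "GACCG" → prefix "GACC" already present; 1 new (G)
  "AGACGCC" → prefix "AGA" already present; 4 new (C, G, C, C)
  "ATTGCCAGC" → prefix "ATTGC" already present; 4 new (C, A, G, C)
Total nodes = 8 + 7 + 9 + 2 + 1 + 9 + 5 + 0 + 2 + 3 + 1 + 1 + 1 + 4 + 4 = 57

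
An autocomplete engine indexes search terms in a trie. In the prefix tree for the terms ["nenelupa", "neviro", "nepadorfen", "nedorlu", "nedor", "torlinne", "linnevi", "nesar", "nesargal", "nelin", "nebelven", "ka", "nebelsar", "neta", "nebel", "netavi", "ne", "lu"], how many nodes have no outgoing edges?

13

A leaf is a node with no children — equivalently, the end of a word that is not a proper prefix of any other stored word.
Those words: "ka", "linnevi", "lu", "nebelsar", "nebelven", "nedorlu", "nelin", "nenelupa", "nepadorfen", "nesargal", "netavi", "neviro", "torlinne"
Leaf count: 13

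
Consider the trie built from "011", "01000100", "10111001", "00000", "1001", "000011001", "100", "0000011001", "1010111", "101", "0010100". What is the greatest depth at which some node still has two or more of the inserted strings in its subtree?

5

The deepest shared node is where two words last agree before diverging.
e.g. "00000" and "0000011001" share the prefix "00000" of length 5; no pair shares a longer one.
Longest shared-prefix length: 5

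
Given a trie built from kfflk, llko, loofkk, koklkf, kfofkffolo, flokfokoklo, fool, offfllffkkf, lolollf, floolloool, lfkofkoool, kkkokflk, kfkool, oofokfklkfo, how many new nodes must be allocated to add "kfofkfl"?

Walking "kfofkfl" from the root, the first 6 characters ("kfofkf") follow existing edges; "l" is the first miss.
New nodes needed: |"kfofkfl"| − 6 = 7 − 6 = 1.

1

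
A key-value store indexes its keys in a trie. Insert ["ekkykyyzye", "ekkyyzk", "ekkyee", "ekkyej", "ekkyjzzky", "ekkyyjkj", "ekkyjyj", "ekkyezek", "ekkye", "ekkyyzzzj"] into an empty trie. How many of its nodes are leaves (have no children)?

9

Leaves are exactly the stored words that no other stored word extends.
Those words: "ekkyee", "ekkyej", "ekkyezek", "ekkyjyj", "ekkyjzzky", "ekkykyyzye", "ekkyyjkj", "ekkyyzk", "ekkyyzzzj"
Leaf count: 9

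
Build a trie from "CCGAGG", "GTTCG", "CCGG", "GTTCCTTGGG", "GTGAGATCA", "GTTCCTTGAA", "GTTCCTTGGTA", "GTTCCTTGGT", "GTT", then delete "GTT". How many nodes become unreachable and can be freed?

0

After clearing the end-marker at "GTT", prune upward until reaching a node still needed by another word.
Every node on "GTT" is still needed (e.g. by "GTTCG"), so nothing is freed.
Nodes removed: 0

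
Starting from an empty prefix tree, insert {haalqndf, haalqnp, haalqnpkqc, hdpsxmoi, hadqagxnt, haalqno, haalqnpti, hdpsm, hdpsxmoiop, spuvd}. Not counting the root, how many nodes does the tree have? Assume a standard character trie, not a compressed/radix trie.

37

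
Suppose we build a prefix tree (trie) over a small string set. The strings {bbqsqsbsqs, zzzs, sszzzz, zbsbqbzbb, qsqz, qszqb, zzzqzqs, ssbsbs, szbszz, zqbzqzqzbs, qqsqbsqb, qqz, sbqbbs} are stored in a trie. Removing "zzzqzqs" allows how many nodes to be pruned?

4

A node on "zzzqzqs"'s path can go only if nothing else ends at it or branches off below it.
The suffix "qzqs" (4 nodes) is used only by "zzzqzqs"; the node for "zzz" still has the child "s", so pruning stops there.
Nodes removed: 4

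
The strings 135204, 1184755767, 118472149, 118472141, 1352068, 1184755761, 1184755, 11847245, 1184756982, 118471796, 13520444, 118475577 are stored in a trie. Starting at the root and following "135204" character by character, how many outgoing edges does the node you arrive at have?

The children of the "135204" node are the distinct next characters among strings starting with "135204".
Distinct next characters after "135204": 4.
That node has 1 child edge.

1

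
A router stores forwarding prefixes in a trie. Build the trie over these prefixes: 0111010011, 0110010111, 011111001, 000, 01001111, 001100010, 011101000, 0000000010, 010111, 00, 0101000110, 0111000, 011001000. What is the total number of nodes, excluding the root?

58

Count nodes per top-level branch (shared prefixes stored once):
  '0'-branch (00, 000, 0000000010, 001100010, 01001111, 0101000110, 010111, 011001000, 0110010111, 0111000, 011101000, 0111010011, 011111001): 58 nodes
Sum: 58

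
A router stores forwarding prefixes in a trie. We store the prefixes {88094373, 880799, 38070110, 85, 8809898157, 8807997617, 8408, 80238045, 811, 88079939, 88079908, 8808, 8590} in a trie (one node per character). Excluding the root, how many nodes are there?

Insert word by word; a character creates a node only if that edge doesn't already exist:
  "88094373" → 8 new (8, 8, 0, 9, 4, 3, 7, 3)
  "880799" → prefix "880" already present; 3 new (7, 9, 9)
  "38070110" → 8 new (3, 8, 0, 7, 0, 1, 1, 0)
  "85" → prefix "8" already present; 1 new (5)
  "8809898157" → prefix "8809" already present; 6 new (8, 9, 8, 1, 5, 7)
  "8807997617" → prefix "880799" already present; 4 new (7, 6, 1, 7)
  "8408" → prefix "8" already present; 3 new (4, 0, 8)
  "80238045" → prefix "8" already present; 7 new (0, 2, 3, 8, 0, 4, 5)
  "811" → prefix "8" already present; 2 new (1, 1)
  "88079939" → prefix "880799" already present; 2 new (3, 9)
  "88079908" → prefix "880799" already present; 2 new (0, 8)
  "8808" → prefix "880" already present; 1 new (8)
  "8590" → prefix "85" already present; 2 new (9, 0)
Total nodes = 8 + 3 + 8 + 1 + 6 + 4 + 3 + 7 + 2 + 2 + 2 + 1 + 2 = 49

49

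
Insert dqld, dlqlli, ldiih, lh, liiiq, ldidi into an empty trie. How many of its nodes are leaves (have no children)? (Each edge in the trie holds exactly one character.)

Leaves are exactly the stored words that no other stored word extends.
Those words: "dlqlli", "dqld", "ldidi", "ldiih", "lh", "liiiq"
Leaf count: 6

6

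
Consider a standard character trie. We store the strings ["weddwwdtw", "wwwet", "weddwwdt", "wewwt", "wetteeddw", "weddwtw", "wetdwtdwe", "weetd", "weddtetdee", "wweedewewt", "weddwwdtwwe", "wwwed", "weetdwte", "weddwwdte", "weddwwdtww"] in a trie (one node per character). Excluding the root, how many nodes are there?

Trace insertions, counting only characters that open a new branch:
  "weddwwdtw" → 9 new (w, e, d, d, w, w, d, t, w)
  "wwwet" → prefix "w" already present; 4 new (w, w, e, t)
  "weddwwdt" → prefix "weddwwdt" already present; 0 new (none)
  "wewwt" → prefix "we" already present; 3 new (w, w, t)
  "wetteeddw" → prefix "we" already present; 7 new (t, t, e, e, d, d, w)
  "weddwtw" → prefix "weddw" already present; 2 new (t, w)
  "wetdwtdwe" → prefix "wet" already present; 6 new (d, w, t, d, w, e)
  "weetd" → prefix "we" already present; 3 new (e, t, d)
  "weddtetdee" → prefix "wedd" already present; 6 new (t, e, t, d, e, e)
  "wweedewewt" → prefix "ww" already present; 8 new (e, e, d, e, w, e, w, t)
  "weddwwdtwwe" → prefix "weddwwdtw" already present; 2 new (w, e)
  "wwwed" → prefix "wwwe" already present; 1 new (d)
  "weetdwte" → prefix "weetd" already present; 3 new (w, t, e)
  "weddwwdte" → prefix "weddwwdt" already present; 1 new (e)
  "weddwwdtww" → prefix "weddwwdtww" already present; 0 new (none)
Total nodes = 9 + 4 + 0 + 3 + 7 + 2 + 6 + 3 + 6 + 8 + 2 + 1 + 3 + 1 + 0 = 55

55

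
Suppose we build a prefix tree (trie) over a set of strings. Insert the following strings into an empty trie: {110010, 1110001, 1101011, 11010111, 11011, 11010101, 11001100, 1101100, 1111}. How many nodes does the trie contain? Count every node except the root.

Count nodes per top-level branch (shared prefixes stored once):
  '1'-branch (110010, 11001100, 11010101, 1101011, 11010111, 11011, 1101100, 1110001, 1111): 25 nodes
Sum: 25

25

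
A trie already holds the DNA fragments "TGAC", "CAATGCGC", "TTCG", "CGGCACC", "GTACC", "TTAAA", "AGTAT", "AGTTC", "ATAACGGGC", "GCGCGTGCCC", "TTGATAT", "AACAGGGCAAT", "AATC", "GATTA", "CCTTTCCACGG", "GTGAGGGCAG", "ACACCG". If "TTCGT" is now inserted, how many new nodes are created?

Walking "TTCGT" from the root, the first 4 characters ("TTCG") follow existing edges; "T" is the first miss.
Each of the 1 remaining characters creates one node.

1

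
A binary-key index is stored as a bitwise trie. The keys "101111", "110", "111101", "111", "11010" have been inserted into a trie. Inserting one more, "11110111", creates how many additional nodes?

Walking "11110111" from the root, the first 6 characters ("111101") follow existing edges; "1" is the first miss.
So 8 − 6 = 2 new nodes.

2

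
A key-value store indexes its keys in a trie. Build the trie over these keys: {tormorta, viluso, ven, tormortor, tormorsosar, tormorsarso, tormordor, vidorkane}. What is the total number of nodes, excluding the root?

37

Count nodes per top-level branch (shared prefixes stored once):
  't'-branch (tormordor, tormorsarso, tormorsosar, tormorta, tormortor): 22 nodes
  'v'-branch (ven, vidorkane, viluso): 15 nodes
Sum: 37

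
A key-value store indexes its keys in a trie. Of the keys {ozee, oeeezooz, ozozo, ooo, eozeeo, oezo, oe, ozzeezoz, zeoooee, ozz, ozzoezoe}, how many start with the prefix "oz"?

Filter for entries beginning with "oz":
Words under "oz": ozee, ozozo, ozz, ozzeezoz, ozzoezoe
Count: 5

5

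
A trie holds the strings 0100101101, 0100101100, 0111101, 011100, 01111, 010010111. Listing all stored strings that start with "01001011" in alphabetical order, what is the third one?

DFS of the "01001011" subtree visits, in order: "0100101100", "0100101101", "010010111"
The 3rd is 010010111.

010010111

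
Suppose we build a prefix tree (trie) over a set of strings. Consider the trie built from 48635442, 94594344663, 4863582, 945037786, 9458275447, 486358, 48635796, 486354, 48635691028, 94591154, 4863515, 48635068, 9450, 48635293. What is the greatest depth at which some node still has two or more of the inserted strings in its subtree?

6

Look for the deepest trie node that still has at least two words in its subtree.
e.g. "486354" and "48635442" share the prefix "486354" of length 6; no pair shares a longer one.
Longest shared-prefix length: 6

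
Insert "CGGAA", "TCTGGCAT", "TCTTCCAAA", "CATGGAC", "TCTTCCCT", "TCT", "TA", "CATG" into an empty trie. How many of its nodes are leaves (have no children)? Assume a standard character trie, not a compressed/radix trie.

6

A leaf is a node with no children — equivalently, the end of a word that is not a proper prefix of any other stored word.
Those words: "CATGGAC", "CGGAA", "TA", "TCTGGCAT", "TCTTCCAAA", "TCTTCCCT"
Leaf count: 6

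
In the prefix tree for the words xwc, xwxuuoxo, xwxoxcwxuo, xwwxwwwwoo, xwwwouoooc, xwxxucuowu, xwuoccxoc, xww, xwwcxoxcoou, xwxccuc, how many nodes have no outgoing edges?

9

Leaves are exactly the stored words that no other stored word extends.
Those words: "xwc", "xwuoccxoc", "xwwcxoxcoou", "xwwwouoooc", "xwwxwwwwoo", "xwxccuc", "xwxoxcwxuo", "xwxuuoxo", "xwxxucuowu"
Leaf count: 9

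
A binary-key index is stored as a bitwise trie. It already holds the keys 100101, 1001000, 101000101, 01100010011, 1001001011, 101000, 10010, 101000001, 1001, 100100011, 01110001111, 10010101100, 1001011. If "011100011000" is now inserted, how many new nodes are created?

3

"011100011" is already a path in the trie; the remaining "000" must be added.
New nodes needed: |"011100011000"| − 9 = 12 − 9 = 3.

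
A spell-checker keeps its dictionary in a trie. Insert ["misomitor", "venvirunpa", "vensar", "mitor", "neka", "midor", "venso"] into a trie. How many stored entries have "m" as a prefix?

3

Traverse to the node for "m", then collect every word in that subtree.
Matches: "midor", "misomitor", "mitor"
Count: 3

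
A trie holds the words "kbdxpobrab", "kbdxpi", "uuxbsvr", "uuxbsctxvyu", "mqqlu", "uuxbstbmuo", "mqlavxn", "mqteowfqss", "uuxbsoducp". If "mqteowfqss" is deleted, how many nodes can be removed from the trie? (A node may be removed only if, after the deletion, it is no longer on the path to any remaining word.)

8

After clearing the end-marker at "mqteowfqss", prune upward until reaching a node still needed by another word.
The suffix "teowfqss" (8 nodes) is used only by "mqteowfqss"; the node for "mq" still has the child "q", so pruning stops there.
Nodes removed: 8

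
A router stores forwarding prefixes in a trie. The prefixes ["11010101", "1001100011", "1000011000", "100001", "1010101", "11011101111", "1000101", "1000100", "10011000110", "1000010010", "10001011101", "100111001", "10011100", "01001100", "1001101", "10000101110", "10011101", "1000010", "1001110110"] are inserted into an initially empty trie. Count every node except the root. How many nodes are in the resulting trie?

Insert word by word; a character creates a node only if that edge doesn't already exist:
  "11010101" → 8 new (1, 1, 0, 1, 0, 1, 0, 1)
  "1001100011" → prefix "1" already present; 9 new (0, 0, 1, 1, 0, 0, 0, 1, 1)
  "1000011000" → prefix "100" already present; 7 new (0, 0, 1, 1, 0, 0, 0)
  "100001" → prefix "100001" already present; 0 new (none)
  "1010101" → prefix "10" already present; 5 new (1, 0, 1, 0, 1)
  "11011101111" → prefix "1101" already present; 7 new (1, 1, 0, 1, 1, 1, 1)
  "1000101" → prefix "1000" already present; 3 new (1, 0, 1)
  "1000100" → prefix "100010" already present; 1 new (0)
  "10011000110" → prefix "1001100011" already present; 1 new (0)
  "1000010010" → prefix "100001" already present; 4 new (0, 0, 1, 0)
  "10001011101" → prefix "1000101" already present; 4 new (1, 1, 0, 1)
  "100111001" → prefix "10011" already present; 4 new (1, 0, 0, 1)
  "10011100" → prefix "10011100" already present; 0 new (none)
  "01001100" → 8 new (0, 1, 0, 0, 1, 1, 0, 0)
  "1001101" → prefix "100110" already present; 1 new (1)
  "10000101110" → prefix "1000010" already present; 4 new (1, 1, 1, 0)
  "10011101" → prefix "1001110" already present; 1 new (1)
  "1000010" → prefix "1000010" already present; 0 new (none)
  "1001110110" → prefix "10011101" already present; 2 new (1, 0)
Total nodes = 8 + 9 + 7 + 0 + 5 + 7 + 3 + 1 + 1 + 4 + 4 + 4 + 0 + 8 + 1 + 4 + 1 + 0 + 2 = 69

69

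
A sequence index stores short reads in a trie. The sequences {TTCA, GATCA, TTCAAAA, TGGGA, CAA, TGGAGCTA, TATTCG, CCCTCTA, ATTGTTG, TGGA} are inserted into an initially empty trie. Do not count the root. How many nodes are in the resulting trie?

Trace insertions, counting only characters that open a new branch:
  "TTCA" → 4 new (T, T, C, A)
  "GATCA" → 5 new (G, A, T, C, A)
  "TTCAAAA" → prefix "TTCA" already present; 3 new (A, A, A)
  "TGGGA" → prefix "T" already present; 4 new (G, G, G, A)
  "CAA" → 3 new (C, A, A)
  "TGGAGCTA" → prefix "TGG" already present; 5 new (A, G, C, T, A)
  "TATTCG" → prefix "T" already present; 5 new (A, T, T, C, G)
  "CCCTCTA" → prefix "C" already present; 6 new (C, C, T, C, T, A)
  "ATTGTTG" → 7 new (A, T, T, G, T, T, G)
  "TGGA" → prefix "TGGA" already present; 0 new (none)
Total nodes = 4 + 5 + 3 + 4 + 3 + 5 + 5 + 6 + 7 + 0 = 42

42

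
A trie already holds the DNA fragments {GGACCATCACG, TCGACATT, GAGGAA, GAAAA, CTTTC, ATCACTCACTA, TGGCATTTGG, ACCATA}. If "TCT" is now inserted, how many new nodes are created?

1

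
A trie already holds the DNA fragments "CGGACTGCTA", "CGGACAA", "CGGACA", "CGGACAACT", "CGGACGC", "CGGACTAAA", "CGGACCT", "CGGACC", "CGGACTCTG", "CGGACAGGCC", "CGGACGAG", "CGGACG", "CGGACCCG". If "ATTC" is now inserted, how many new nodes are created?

Nothing in the trie begins with "A"; the whole of "ATTC" is new.
4 − 0 = 4 new nodes.

4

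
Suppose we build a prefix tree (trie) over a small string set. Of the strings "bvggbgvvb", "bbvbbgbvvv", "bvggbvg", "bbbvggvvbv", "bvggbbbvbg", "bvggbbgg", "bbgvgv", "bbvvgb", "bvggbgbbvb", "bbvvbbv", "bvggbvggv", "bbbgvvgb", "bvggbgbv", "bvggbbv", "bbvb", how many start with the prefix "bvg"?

Traverse to the node for "bvg", then collect every word in that subtree.
Words under "bvg": bvggbbbvbg, bvggbbgg, bvggbbv, bvggbgbbvb, bvggbgbv, bvggbgvvb, bvggbvg, bvggbvggv
Count: 8

8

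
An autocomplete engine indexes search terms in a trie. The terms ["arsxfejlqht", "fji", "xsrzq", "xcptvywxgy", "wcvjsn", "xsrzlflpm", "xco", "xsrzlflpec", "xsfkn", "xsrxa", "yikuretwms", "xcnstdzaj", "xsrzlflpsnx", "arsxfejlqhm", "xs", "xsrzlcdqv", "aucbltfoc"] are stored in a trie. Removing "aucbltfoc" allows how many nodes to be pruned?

After clearing the end-marker at "aucbltfoc", prune upward until reaching a node still needed by another word.
The suffix "ucbltfoc" (8 nodes) is used only by "aucbltfoc"; the node for "a" still has the child "r", so pruning stops there.
Nodes removed: 8

8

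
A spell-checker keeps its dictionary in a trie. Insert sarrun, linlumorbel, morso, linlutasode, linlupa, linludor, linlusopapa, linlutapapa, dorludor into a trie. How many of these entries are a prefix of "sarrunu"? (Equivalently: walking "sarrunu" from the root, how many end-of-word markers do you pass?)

1

Walk "sarrunu" from the root; an end-of-word marker is hit whenever a stored word is a prefix of "sarrunu".
Prefixes of the query that are stored words: "sarrun"
Count: 1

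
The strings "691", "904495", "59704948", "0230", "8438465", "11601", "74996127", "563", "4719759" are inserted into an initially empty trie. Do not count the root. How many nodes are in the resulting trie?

For each word, the new-node count is its length minus the longest prefix already in the trie:
  "691" → 3 new (6, 9, 1)
  "904495" → 6 new (9, 0, 4, 4, 9, 5)
  "59704948" → 8 new (5, 9, 7, 0, 4, 9, 4, 8)
  "0230" → 4 new (0, 2, 3, 0)
  "8438465" → 7 new (8, 4, 3, 8, 4, 6, 5)
  "11601" → 5 new (1, 1, 6, 0, 1)
  "74996127" → 8 new (7, 4, 9, 9, 6, 1, 2, 7)
  "563" → prefix "5" already present; 2 new (6, 3)
  "4719759" → 7 new (4, 7, 1, 9, 7, 5, 9)
Total nodes = 3 + 6 + 8 + 4 + 7 + 5 + 8 + 2 + 7 = 50

50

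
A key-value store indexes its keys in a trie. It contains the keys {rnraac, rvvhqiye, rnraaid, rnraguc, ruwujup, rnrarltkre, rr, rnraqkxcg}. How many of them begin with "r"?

8

Filter for entries beginning with "r":
Matches: "rnraac", "rnraaid", "rnraguc", "rnraqkxcg", "rnrarltkre", "rr", "ruwujup", "rvvhqiye"
Count: 8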